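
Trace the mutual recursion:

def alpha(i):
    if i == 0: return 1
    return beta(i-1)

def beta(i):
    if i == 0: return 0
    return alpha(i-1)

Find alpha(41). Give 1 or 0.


alpha(41) = beta(40)
beta(40) = alpha(39)
alpha(39) = beta(38)
beta(38) = alpha(37)
alpha(37) = beta(36)
beta(36) = alpha(35)
alpha(35) = beta(34)
beta(34) = alpha(33)
alpha(33) = beta(32)
beta(32) = alpha(31)
alpha(31) = beta(30)
beta(30) = alpha(29)
alpha(29) = beta(28)
beta(28) = alpha(27)
alpha(27) = beta(26)
beta(26) = alpha(25)
alpha(25) = beta(24)
beta(24) = alpha(23)
alpha(23) = beta(22)
beta(22) = alpha(21)
alpha(21) = beta(20)
beta(20) = alpha(19)
alpha(19) = beta(18)
beta(18) = alpha(17)
alpha(17) = beta(16)
beta(16) = alpha(15)
alpha(15) = beta(14)
beta(14) = alpha(13)
alpha(13) = beta(12)
beta(12) = alpha(11)
alpha(11) = beta(10)
beta(10) = alpha(9)
alpha(9) = beta(8)
beta(8) = alpha(7)
alpha(7) = beta(6)
beta(6) = alpha(5)
alpha(5) = beta(4)
beta(4) = alpha(3)
alpha(3) = beta(2)
beta(2) = alpha(1)
alpha(1) = beta(0)
beta(0) = 0  (base case)
Result: 0

0


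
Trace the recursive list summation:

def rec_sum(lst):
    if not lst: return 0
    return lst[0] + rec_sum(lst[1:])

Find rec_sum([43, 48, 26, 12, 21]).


rec_sum([43, 48, 26, 12, 21]) = 43 + rec_sum([48, 26, 12, 21])
rec_sum([48, 26, 12, 21]) = 48 + rec_sum([26, 12, 21])
rec_sum([26, 12, 21]) = 26 + rec_sum([12, 21])
rec_sum([12, 21]) = 12 + rec_sum([21])
rec_sum([21]) = 21 + rec_sum([])
rec_sum([]) = 0  (base case)
Total: 43 + 48 + 26 + 12 + 21 + 0 = 150

150


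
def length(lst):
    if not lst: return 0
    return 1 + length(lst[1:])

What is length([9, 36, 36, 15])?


length([9, 36, 36, 15]) = 1 + length([36, 36, 15])
length([36, 36, 15]) = 1 + length([36, 15])
length([36, 15]) = 1 + length([15])
length([15]) = 1 + length([])
length([]) = 0  (base case)
Unwinding: 1 + 1 + 1 + 1 + 0 = 4

4


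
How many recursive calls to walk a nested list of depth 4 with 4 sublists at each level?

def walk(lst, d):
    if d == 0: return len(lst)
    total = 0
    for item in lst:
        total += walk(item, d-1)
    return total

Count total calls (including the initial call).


At depth 0 (root): 1 call
At depth 1: each of 1 parents calls walk on 4 children = 4 calls
At depth 2: each of 4 parents calls walk on 4 children = 16 calls
At depth 3: each of 16 parents calls walk on 4 children = 64 calls
At depth 4: each of 64 parents calls walk on 4 children = 256 calls
Total: 1 + 4 + 16 + 64 + 256 = 341

341


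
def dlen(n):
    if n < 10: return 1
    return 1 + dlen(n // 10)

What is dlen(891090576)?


dlen(891090576) = 1 + dlen(89109057)
dlen(89109057) = 1 + dlen(8910905)
dlen(8910905) = 1 + dlen(891090)
dlen(891090) = 1 + dlen(89109)
dlen(89109) = 1 + dlen(8910)
dlen(8910) = 1 + dlen(891)
dlen(891) = 1 + dlen(89)
dlen(89) = 1 + dlen(8)
dlen(8) = 1  (base case: 8 < 10)
Unwinding: 1 + 1 + 1 + 1 + 1 + 1 + 1 + 1 + 1 = 9

9


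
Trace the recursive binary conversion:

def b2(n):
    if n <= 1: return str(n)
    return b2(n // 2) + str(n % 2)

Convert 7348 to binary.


b2(7348) = b2(3674) + '0'
b2(3674) = b2(1837) + '0'
b2(1837) = b2(918) + '1'
b2(918) = b2(459) + '0'
b2(459) = b2(229) + '1'
b2(229) = b2(114) + '1'
b2(114) = b2(57) + '0'
b2(57) = b2(28) + '1'
b2(28) = b2(14) + '0'
b2(14) = b2(7) + '0'
b2(7) = b2(3) + '1'
b2(3) = b2(1) + '1'
b2(1) = '1'  (base case)
Concatenating: '1' + '1' + '1' + '0' + '0' + '1' + '0' + '1' + '1' + '0' + '1' + '0' + '0' = '1110010110100'

1110010110100


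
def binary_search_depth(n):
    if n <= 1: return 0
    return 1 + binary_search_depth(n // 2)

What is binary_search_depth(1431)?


1431 / 2 = 715
715 / 2 = 357
357 / 2 = 178
178 / 2 = 89
89 / 2 = 44
44 / 2 = 22
22 / 2 = 11
11 / 2 = 5
5 / 2 = 2
2 / 2 = 1
Reached 1 after 10 halvings

10


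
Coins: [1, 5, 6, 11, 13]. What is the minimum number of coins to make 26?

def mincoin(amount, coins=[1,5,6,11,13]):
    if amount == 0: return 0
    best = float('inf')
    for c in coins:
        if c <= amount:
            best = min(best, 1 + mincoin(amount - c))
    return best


Building up with DP:
mincoin(0) = 0
mincoin(1) = min(1+mincoin(0)=1+0=1) = 1
mincoin(2) = min(1+mincoin(1)=1+1=2) = 2
mincoin(3) = min(1+mincoin(2)=1+2=3) = 3
mincoin(4) = min(1+mincoin(3)=1+3=4) = 4
mincoin(5) = min(1+mincoin(4)=1+4=5, 1+mincoin(0)=1+0=1) = 1
mincoin(6) = min(1+mincoin(5)=1+1=2, 1+mincoin(1)=1+1=2, 1+mincoin(0)=1+0=1) = 1
mincoin(7) = min(1+mincoin(6)=1+1=2, 1+mincoin(2)=1+2=3, 1+mincoin(1)=1+1=2) = 2
mincoin(8) = min(1+mincoin(7)=1+2=3, 1+mincoin(3)=1+3=4, 1+mincoin(2)=1+2=3) = 3
mincoin(9) = min(1+mincoin(8)=1+3=4, 1+mincoin(4)=1+4=5, 1+mincoin(3)=1+3=4) = 4
mincoin(10) = min(1+mincoin(9)=1+4=5, 1+mincoin(5)=1+1=2, 1+mincoin(4)=1+4=5) = 2
mincoin(11) = min(1+mincoin(10)=1+2=3, 1+mincoin(6)=1+1=2, 1+mincoin(5)=1+1=2, 1+mincoin(0)=1+0=1) = 1
mincoin(12) = min(1+mincoin(11)=1+1=2, 1+mincoin(7)=1+2=3, 1+mincoin(6)=1+1=2, 1+mincoin(1)=1+1=2) = 2
mincoin(13) = min(1+mincoin(12)=1+2=3, 1+mincoin(8)=1+3=4, 1+mincoin(7)=1+2=3, 1+mincoin(2)=1+2=3, 1+mincoin(0)=1+0=1) = 1
mincoin(14) = min(1+mincoin(13)=1+1=2, 1+mincoin(9)=1+4=5, 1+mincoin(8)=1+3=4, 1+mincoin(3)=1+3=4, 1+mincoin(1)=1+1=2) = 2
mincoin(15) = min(1+mincoin(14)=1+2=3, 1+mincoin(10)=1+2=3, 1+mincoin(9)=1+4=5, 1+mincoin(4)=1+4=5, 1+mincoin(2)=1+2=3) = 3
mincoin(16) = min(1+mincoin(15)=1+3=4, 1+mincoin(11)=1+1=2, 1+mincoin(10)=1+2=3, 1+mincoin(5)=1+1=2, 1+mincoin(3)=1+3=4) = 2
mincoin(17) = min(1+mincoin(16)=1+2=3, 1+mincoin(12)=1+2=3, 1+mincoin(11)=1+1=2, 1+mincoin(6)=1+1=2, 1+mincoin(4)=1+4=5) = 2
mincoin(18) = min(1+mincoin(17)=1+2=3, 1+mincoin(13)=1+1=2, 1+mincoin(12)=1+2=3, 1+mincoin(7)=1+2=3, 1+mincoin(5)=1+1=2) = 2
mincoin(19) = min(1+mincoin(18)=1+2=3, 1+mincoin(14)=1+2=3, 1+mincoin(13)=1+1=2, 1+mincoin(8)=1+3=4, 1+mincoin(6)=1+1=2) = 2
mincoin(20) = min(1+mincoin(19)=1+2=3, 1+mincoin(15)=1+3=4, 1+mincoin(14)=1+2=3, 1+mincoin(9)=1+4=5, 1+mincoin(7)=1+2=3) = 3
mincoin(21) = min(1+mincoin(20)=1+3=4, 1+mincoin(16)=1+2=3, 1+mincoin(15)=1+3=4, 1+mincoin(10)=1+2=3, 1+mincoin(8)=1+3=4) = 3
mincoin(22) = min(1+mincoin(21)=1+3=4, 1+mincoin(17)=1+2=3, 1+mincoin(16)=1+2=3, 1+mincoin(11)=1+1=2, 1+mincoin(9)=1+4=5) = 2
mincoin(23) = min(1+mincoin(22)=1+2=3, 1+mincoin(18)=1+2=3, 1+mincoin(17)=1+2=3, 1+mincoin(12)=1+2=3, 1+mincoin(10)=1+2=3) = 3
mincoin(24) = min(1+mincoin(23)=1+3=4, 1+mincoin(19)=1+2=3, 1+mincoin(18)=1+2=3, 1+mincoin(13)=1+1=2, 1+mincoin(11)=1+1=2) = 2
mincoin(25) = min(1+mincoin(24)=1+2=3, 1+mincoin(20)=1+3=4, 1+mincoin(19)=1+2=3, 1+mincoin(14)=1+2=3, 1+mincoin(12)=1+2=3) = 3
mincoin(26) = min(1+mincoin(25)=1+3=4, 1+mincoin(21)=1+3=4, 1+mincoin(20)=1+3=4, 1+mincoin(15)=1+3=4, 1+mincoin(13)=1+1=2) = 2

2


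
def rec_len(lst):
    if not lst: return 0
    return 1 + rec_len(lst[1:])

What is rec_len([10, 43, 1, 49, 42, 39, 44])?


rec_len([10, 43, 1, 49, 42, 39, 44]) = 1 + rec_len([43, 1, 49, 42, 39, 44])
rec_len([43, 1, 49, 42, 39, 44]) = 1 + rec_len([1, 49, 42, 39, 44])
rec_len([1, 49, 42, 39, 44]) = 1 + rec_len([49, 42, 39, 44])
rec_len([49, 42, 39, 44]) = 1 + rec_len([42, 39, 44])
rec_len([42, 39, 44]) = 1 + rec_len([39, 44])
rec_len([39, 44]) = 1 + rec_len([44])
rec_len([44]) = 1 + rec_len([])
rec_len([]) = 0  (base case)
Unwinding: 1 + 1 + 1 + 1 + 1 + 1 + 1 + 0 = 7

7


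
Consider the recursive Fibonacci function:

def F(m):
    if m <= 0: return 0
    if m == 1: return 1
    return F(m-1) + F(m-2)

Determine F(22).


Computing F(22) bottom-up:
F(0) = 0
F(1) = 1
F(2) = F(1) + F(0) = 1 + 0 = 1
F(3) = F(2) + F(1) = 1 + 1 = 2
F(4) = F(3) + F(2) = 2 + 1 = 3
F(5) = F(4) + F(3) = 3 + 2 = 5
F(6) = F(5) + F(4) = 5 + 3 = 8
F(7) = F(6) + F(5) = 8 + 5 = 13
F(8) = F(7) + F(6) = 13 + 8 = 21
F(9) = F(8) + F(7) = 21 + 13 = 34
F(10) = F(9) + F(8) = 34 + 21 = 55
F(11) = F(10) + F(9) = 55 + 34 = 89
F(12) = F(11) + F(10) = 89 + 55 = 144
F(13) = F(12) + F(11) = 144 + 89 = 233
F(14) = F(13) + F(12) = 233 + 144 = 377
F(15) = F(14) + F(13) = 377 + 233 = 610
F(16) = F(15) + F(14) = 610 + 377 = 987
F(17) = F(16) + F(15) = 987 + 610 = 1597
F(18) = F(17) + F(16) = 1597 + 987 = 2584
F(19) = F(18) + F(17) = 2584 + 1597 = 4181
F(20) = F(19) + F(18) = 4181 + 2584 = 6765
F(21) = F(20) + F(19) = 6765 + 4181 = 10946
F(22) = F(21) + F(20) = 10946 + 6765 = 17711

17711


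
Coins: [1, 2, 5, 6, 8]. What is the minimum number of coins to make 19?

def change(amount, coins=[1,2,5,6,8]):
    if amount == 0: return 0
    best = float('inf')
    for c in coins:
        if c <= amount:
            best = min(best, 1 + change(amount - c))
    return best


Building up with DP:
change(0) = 0
change(1) = min(1+change(0)=1+0=1) = 1
change(2) = min(1+change(1)=1+1=2, 1+change(0)=1+0=1) = 1
change(3) = min(1+change(2)=1+1=2, 1+change(1)=1+1=2) = 2
change(4) = min(1+change(3)=1+2=3, 1+change(2)=1+1=2) = 2
change(5) = min(1+change(4)=1+2=3, 1+change(3)=1+2=3, 1+change(0)=1+0=1) = 1
change(6) = min(1+change(5)=1+1=2, 1+change(4)=1+2=3, 1+change(1)=1+1=2, 1+change(0)=1+0=1) = 1
change(7) = min(1+change(6)=1+1=2, 1+change(5)=1+1=2, 1+change(2)=1+1=2, 1+change(1)=1+1=2) = 2
change(8) = min(1+change(7)=1+2=3, 1+change(6)=1+1=2, 1+change(3)=1+2=3, 1+change(2)=1+1=2, 1+change(0)=1+0=1) = 1
change(9) = min(1+change(8)=1+1=2, 1+change(7)=1+2=3, 1+change(4)=1+2=3, 1+change(3)=1+2=3, 1+change(1)=1+1=2) = 2
change(10) = min(1+change(9)=1+2=3, 1+change(8)=1+1=2, 1+change(5)=1+1=2, 1+change(4)=1+2=3, 1+change(2)=1+1=2) = 2
change(11) = min(1+change(10)=1+2=3, 1+change(9)=1+2=3, 1+change(6)=1+1=2, 1+change(5)=1+1=2, 1+change(3)=1+2=3) = 2
change(12) = min(1+change(11)=1+2=3, 1+change(10)=1+2=3, 1+change(7)=1+2=3, 1+change(6)=1+1=2, 1+change(4)=1+2=3) = 2
change(13) = min(1+change(12)=1+2=3, 1+change(11)=1+2=3, 1+change(8)=1+1=2, 1+change(7)=1+2=3, 1+change(5)=1+1=2) = 2
change(14) = min(1+change(13)=1+2=3, 1+change(12)=1+2=3, 1+change(9)=1+2=3, 1+change(8)=1+1=2, 1+change(6)=1+1=2) = 2
change(15) = min(1+change(14)=1+2=3, 1+change(13)=1+2=3, 1+change(10)=1+2=3, 1+change(9)=1+2=3, 1+change(7)=1+2=3) = 3
change(16) = min(1+change(15)=1+3=4, 1+change(14)=1+2=3, 1+change(11)=1+2=3, 1+change(10)=1+2=3, 1+change(8)=1+1=2) = 2
change(17) = min(1+change(16)=1+2=3, 1+change(15)=1+3=4, 1+change(12)=1+2=3, 1+change(11)=1+2=3, 1+change(9)=1+2=3) = 3
change(18) = min(1+change(17)=1+3=4, 1+change(16)=1+2=3, 1+change(13)=1+2=3, 1+change(12)=1+2=3, 1+change(10)=1+2=3) = 3
change(19) = min(1+change(18)=1+3=4, 1+change(17)=1+3=4, 1+change(14)=1+2=3, 1+change(13)=1+2=3, 1+change(11)=1+2=3) = 3

3


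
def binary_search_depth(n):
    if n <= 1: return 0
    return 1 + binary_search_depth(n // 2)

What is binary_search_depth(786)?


786 / 2 = 393
393 / 2 = 196
196 / 2 = 98
98 / 2 = 49
49 / 2 = 24
24 / 2 = 12
12 / 2 = 6
6 / 2 = 3
3 / 2 = 1
Reached 1 after 9 halvings

9


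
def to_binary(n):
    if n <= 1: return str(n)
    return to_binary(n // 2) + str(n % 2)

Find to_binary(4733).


to_binary(4733) = to_binary(2366) + '1'
to_binary(2366) = to_binary(1183) + '0'
to_binary(1183) = to_binary(591) + '1'
to_binary(591) = to_binary(295) + '1'
to_binary(295) = to_binary(147) + '1'
to_binary(147) = to_binary(73) + '1'
to_binary(73) = to_binary(36) + '1'
to_binary(36) = to_binary(18) + '0'
to_binary(18) = to_binary(9) + '0'
to_binary(9) = to_binary(4) + '1'
to_binary(4) = to_binary(2) + '0'
to_binary(2) = to_binary(1) + '0'
to_binary(1) = '1'  (base case)
Concatenating: '1' + '0' + '0' + '1' + '0' + '0' + '1' + '1' + '1' + '1' + '1' + '0' + '1' = '1001001111101'

1001001111101


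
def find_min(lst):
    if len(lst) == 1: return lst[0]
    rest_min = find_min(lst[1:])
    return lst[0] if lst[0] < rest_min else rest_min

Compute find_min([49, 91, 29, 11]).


find_min([49, 91, 29, 11]): compare 49 with find_min([91, 29, 11])
find_min([91, 29, 11]): compare 91 with find_min([29, 11])
find_min([29, 11]): compare 29 with find_min([11])
find_min([11]) = 11  (base case)
Compare 29 with 11 -> 11
Compare 91 with 11 -> 11
Compare 49 with 11 -> 11

11


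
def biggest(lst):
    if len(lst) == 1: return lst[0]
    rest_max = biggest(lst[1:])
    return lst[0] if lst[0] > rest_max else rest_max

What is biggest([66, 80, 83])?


biggest([66, 80, 83]): compare 66 with biggest([80, 83])
biggest([80, 83]): compare 80 with biggest([83])
biggest([83]) = 83  (base case)
Compare 80 with 83 -> 83
Compare 66 with 83 -> 83

83


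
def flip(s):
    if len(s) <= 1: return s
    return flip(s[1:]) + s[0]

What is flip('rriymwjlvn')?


flip('rriymwjlvn') = flip('riymwjlvn') + 'r'
flip('riymwjlvn') = flip('iymwjlvn') + 'r'
flip('iymwjlvn') = flip('ymwjlvn') + 'i'
flip('ymwjlvn') = flip('mwjlvn') + 'y'
flip('mwjlvn') = flip('wjlvn') + 'm'
flip('wjlvn') = flip('jlvn') + 'w'
flip('jlvn') = flip('lvn') + 'j'
flip('lvn') = flip('vn') + 'l'
flip('vn') = flip('n') + 'v'
flip('n') = 'n'  (base case)
Concatenating: 'n' + 'v' + 'l' + 'j' + 'w' + 'm' + 'y' + 'i' + 'r' + 'r' = 'nvljwmyirr'

nvljwmyirr


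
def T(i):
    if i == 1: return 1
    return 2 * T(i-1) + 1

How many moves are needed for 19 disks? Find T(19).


T(19) = 2 * T(18) + 1
T(18) = 2 * T(17) + 1
T(17) = 2 * T(16) + 1
T(16) = 2 * T(15) + 1
T(15) = 2 * T(14) + 1
T(14) = 2 * T(13) + 1
T(13) = 2 * T(12) + 1
T(12) = 2 * T(11) + 1
T(11) = 2 * T(10) + 1
T(10) = 2 * T(9) + 1
T(9) = 2 * T(8) + 1
T(8) = 2 * T(7) + 1
T(7) = 2 * T(6) + 1
T(6) = 2 * T(5) + 1
T(5) = 2 * T(4) + 1
T(4) = 2 * T(3) + 1
T(3) = 2 * T(2) + 1
T(2) = 2 * T(1) + 1
T(1) = 1  (base case)
T(2) = 2 * 1 + 1 = 3
T(3) = 2 * 3 + 1 = 7
T(4) = 2 * 7 + 1 = 15
T(5) = 2 * 15 + 1 = 31
T(6) = 2 * 31 + 1 = 63
T(7) = 2 * 63 + 1 = 127
T(8) = 2 * 127 + 1 = 255
T(9) = 2 * 255 + 1 = 511
T(10) = 2 * 511 + 1 = 1023
T(11) = 2 * 1023 + 1 = 2047
T(12) = 2 * 2047 + 1 = 4095
T(13) = 2 * 4095 + 1 = 8191
T(14) = 2 * 8191 + 1 = 16383
T(15) = 2 * 16383 + 1 = 32767
T(16) = 2 * 32767 + 1 = 65535
T(17) = 2 * 65535 + 1 = 131071
T(18) = 2 * 131071 + 1 = 262143
T(19) = 2 * 262143 + 1 = 524287

524287


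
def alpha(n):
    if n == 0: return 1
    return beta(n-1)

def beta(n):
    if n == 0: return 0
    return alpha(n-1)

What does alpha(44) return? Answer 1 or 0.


alpha(44) = beta(43)
beta(43) = alpha(42)
alpha(42) = beta(41)
beta(41) = alpha(40)
alpha(40) = beta(39)
beta(39) = alpha(38)
alpha(38) = beta(37)
beta(37) = alpha(36)
alpha(36) = beta(35)
beta(35) = alpha(34)
alpha(34) = beta(33)
beta(33) = alpha(32)
alpha(32) = beta(31)
beta(31) = alpha(30)
alpha(30) = beta(29)
beta(29) = alpha(28)
alpha(28) = beta(27)
beta(27) = alpha(26)
alpha(26) = beta(25)
beta(25) = alpha(24)
alpha(24) = beta(23)
beta(23) = alpha(22)
alpha(22) = beta(21)
beta(21) = alpha(20)
alpha(20) = beta(19)
beta(19) = alpha(18)
alpha(18) = beta(17)
beta(17) = alpha(16)
alpha(16) = beta(15)
beta(15) = alpha(14)
alpha(14) = beta(13)
beta(13) = alpha(12)
alpha(12) = beta(11)
beta(11) = alpha(10)
alpha(10) = beta(9)
beta(9) = alpha(8)
alpha(8) = beta(7)
beta(7) = alpha(6)
alpha(6) = beta(5)
beta(5) = alpha(4)
alpha(4) = beta(3)
beta(3) = alpha(2)
alpha(2) = beta(1)
beta(1) = alpha(0)
alpha(0) = 1  (base case)
Result: 1

1


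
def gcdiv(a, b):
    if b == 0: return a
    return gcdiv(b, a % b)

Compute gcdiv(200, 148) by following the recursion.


gcdiv(200, 148) = gcdiv(148, 52)
gcdiv(148, 52) = gcdiv(52, 44)
gcdiv(52, 44) = gcdiv(44, 8)
gcdiv(44, 8) = gcdiv(8, 4)
gcdiv(8, 4) = gcdiv(4, 0)
gcdiv(4, 0) = 4  (base case)

4


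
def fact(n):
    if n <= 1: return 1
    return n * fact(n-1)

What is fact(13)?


fact(13)
= 13 * fact(12)
= 13 * 12 * fact(11)
= 13 * 12 * 11 * fact(10)
= 13 * 12 * 11 * 10 * fact(9)
= 13 * 12 * 11 * 10 * 9 * fact(8)
= 13 * 12 * 11 * 10 * 9 * 8 * fact(7)
= 13 * 12 * 11 * 10 * 9 * 8 * 7 * fact(6)
= 13 * 12 * 11 * 10 * 9 * 8 * 7 * 6 * fact(5)
= 13 * 12 * 11 * 10 * 9 * 8 * 7 * 6 * 5 * fact(4)
= 13 * 12 * 11 * 10 * 9 * 8 * 7 * 6 * 5 * 4 * fact(3)
= 13 * 12 * 11 * 10 * 9 * 8 * 7 * 6 * 5 * 4 * 3 * fact(2)
= 13 * 12 * 11 * 10 * 9 * 8 * 7 * 6 * 5 * 4 * 3 * 2 * fact(1)
= 13 * 12 * 11 * 10 * 9 * 8 * 7 * 6 * 5 * 4 * 3 * 2 * 1
= 6227020800

6227020800


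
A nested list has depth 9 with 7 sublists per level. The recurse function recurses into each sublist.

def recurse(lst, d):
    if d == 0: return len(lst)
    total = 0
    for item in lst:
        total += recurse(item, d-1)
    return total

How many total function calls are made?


At depth 0 (root): 1 call
At depth 1: each of 1 parents calls recurse on 7 children = 7 calls
At depth 2: each of 7 parents calls recurse on 7 children = 49 calls
At depth 3: each of 49 parents calls recurse on 7 children = 343 calls
At depth 4: each of 343 parents calls recurse on 7 children = 2401 calls
At depth 5: each of 2401 parents calls recurse on 7 children = 16807 calls
At depth 6: each of 16807 parents calls recurse on 7 children = 117649 calls
At depth 7: each of 117649 parents calls recurse on 7 children = 823543 calls
At depth 8: each of 823543 parents calls recurse on 7 children = 5764801 calls
At depth 9: each of 5764801 parents calls recurse on 7 children = 40353607 calls
Total: 1 + 7 + 49 + 343 + 2401 + 16807 + 117649 + 823543 + 5764801 + 40353607 = 47079208

47079208


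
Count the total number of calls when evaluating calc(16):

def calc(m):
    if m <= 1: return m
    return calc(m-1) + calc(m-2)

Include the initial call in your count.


Let C(n) = total calls for calc(n)
C(0) = 1, C(1) = 1
C(2) = 1 + C(1) + C(0) = 1 + 1 + 1 = 3
C(3) = 1 + C(2) + C(1) = 1 + 3 + 1 = 5
C(4) = 1 + C(3) + C(2) = 1 + 5 + 3 = 9
C(5) = 1 + C(4) + C(3) = 1 + 9 + 5 = 15
C(6) = 1 + C(5) + C(4) = 1 + 15 + 9 = 25
C(7) = 1 + C(6) + C(5) = 1 + 25 + 15 = 41
C(8) = 1 + C(7) + C(6) = 1 + 41 + 25 = 67
C(9) = 1 + C(8) + C(7) = 1 + 67 + 41 = 109
C(10) = 1 + C(9) + C(8) = 1 + 109 + 67 = 177
C(11) = 1 + C(10) + C(9) = 1 + 177 + 109 = 287
C(12) = 1 + C(11) + C(10) = 1 + 287 + 177 = 465
C(13) = 1 + C(12) + C(11) = 1 + 465 + 287 = 753
C(14) = 1 + C(13) + C(12) = 1 + 753 + 465 = 1219
C(15) = 1 + C(14) + C(13) = 1 + 1219 + 753 = 1973
C(16) = 1 + C(15) + C(14) = 1 + 1973 + 1219 = 3193

3193


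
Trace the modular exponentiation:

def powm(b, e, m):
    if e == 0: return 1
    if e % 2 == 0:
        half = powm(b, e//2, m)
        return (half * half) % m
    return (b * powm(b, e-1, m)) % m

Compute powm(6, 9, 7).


powm(6, 9, 7): e is odd, compute powm(6, 8, 7)
  powm(6, 8, 7): e is even, compute powm(6, 4, 7)
    powm(6, 4, 7): e is even, compute powm(6, 2, 7)
      powm(6, 2, 7): e is even, compute powm(6, 1, 7)
        powm(6, 1, 7): e is odd, compute powm(6, 0, 7)
          powm(6, 0, 7) = 1
        (6 * 1) % 7 = 6
      half=6, (6*6) % 7 = 1
    half=1, (1*1) % 7 = 1
  half=1, (1*1) % 7 = 1
(6 * 1) % 7 = 6

6


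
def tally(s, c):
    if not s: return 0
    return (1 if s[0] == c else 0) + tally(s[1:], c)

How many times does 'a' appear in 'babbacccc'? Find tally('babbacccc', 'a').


s[0]='b' != 'a' -> 0
s[0]='a' == 'a' -> 1
s[0]='b' != 'a' -> 0
s[0]='b' != 'a' -> 0
s[0]='a' == 'a' -> 1
s[0]='c' != 'a' -> 0
s[0]='c' != 'a' -> 0
s[0]='c' != 'a' -> 0
s[0]='c' != 'a' -> 0
Sum: 0 + 1 + 0 + 0 + 1 + 0 + 0 + 0 + 0 = 2

2


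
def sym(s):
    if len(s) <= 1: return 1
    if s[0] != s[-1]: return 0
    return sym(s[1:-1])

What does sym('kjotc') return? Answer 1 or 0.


sym('kjotc'): s[0]='k' != s[-1]='c' -> return 0
Result: 0 (not a palindrome)

0


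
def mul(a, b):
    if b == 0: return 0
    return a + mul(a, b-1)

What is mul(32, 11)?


mul(32, 11) = 32 + mul(32, 10)
mul(32, 10) = 32 + mul(32, 9)
mul(32, 9) = 32 + mul(32, 8)
mul(32, 8) = 32 + mul(32, 7)
mul(32, 7) = 32 + mul(32, 6)
mul(32, 6) = 32 + mul(32, 5)
mul(32, 5) = 32 + mul(32, 4)
mul(32, 4) = 32 + mul(32, 3)
mul(32, 3) = 32 + mul(32, 2)
mul(32, 2) = 32 + mul(32, 1)
mul(32, 1) = 32 + mul(32, 0)
mul(32, 0) = 0  (base case)
Total: 32 + 32 + 32 + 32 + 32 + 32 + 32 + 32 + 32 + 32 + 32 + 0 = 352

352


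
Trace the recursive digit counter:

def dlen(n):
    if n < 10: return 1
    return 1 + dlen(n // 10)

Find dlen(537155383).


dlen(537155383) = 1 + dlen(53715538)
dlen(53715538) = 1 + dlen(5371553)
dlen(5371553) = 1 + dlen(537155)
dlen(537155) = 1 + dlen(53715)
dlen(53715) = 1 + dlen(5371)
dlen(5371) = 1 + dlen(537)
dlen(537) = 1 + dlen(53)
dlen(53) = 1 + dlen(5)
dlen(5) = 1  (base case: 5 < 10)
Unwinding: 1 + 1 + 1 + 1 + 1 + 1 + 1 + 1 + 1 = 9

9


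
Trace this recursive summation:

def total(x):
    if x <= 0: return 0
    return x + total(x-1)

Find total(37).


total(37)
= 37 + 36 + 35 + 34 + 33 + 32 + 31 + 30 + 29 + 28 + 27 + 26 + 25 + 24 + 23 + 22 + 21 + 20 + 19 + 18 + 17 + 16 + 15 + 14 + 13 + 12 + 11 + 10 + 9 + 8 + 7 + 6 + 5 + 4 + 3 + 2 + 1 + total(0)
= 37 + 36 + 35 + 34 + 33 + 32 + 31 + 30 + 29 + 28 + 27 + 26 + 25 + 24 + 23 + 22 + 21 + 20 + 19 + 18 + 17 + 16 + 15 + 14 + 13 + 12 + 11 + 10 + 9 + 8 + 7 + 6 + 5 + 4 + 3 + 2 + 1 + 0
= 703

703


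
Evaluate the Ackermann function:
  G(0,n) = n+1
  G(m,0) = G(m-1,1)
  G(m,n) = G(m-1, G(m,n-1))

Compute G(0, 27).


G(0, 27) = 28
Result: G(0, 27) = 28

28


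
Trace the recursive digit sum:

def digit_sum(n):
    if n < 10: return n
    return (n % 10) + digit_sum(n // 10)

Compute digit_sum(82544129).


digit_sum(82544129) = 9 + digit_sum(8254412)
digit_sum(8254412) = 2 + digit_sum(825441)
digit_sum(825441) = 1 + digit_sum(82544)
digit_sum(82544) = 4 + digit_sum(8254)
digit_sum(8254) = 4 + digit_sum(825)
digit_sum(825) = 5 + digit_sum(82)
digit_sum(82) = 2 + digit_sum(8)
digit_sum(8) = 8  (base case)
Total: 9 + 2 + 1 + 4 + 4 + 5 + 2 + 8 = 35

35


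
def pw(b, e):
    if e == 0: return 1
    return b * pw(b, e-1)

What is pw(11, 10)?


pw(11, 10)
= 11 * pw(11, 9)
= 11 * 11 * pw(11, 8)
= 11 * 11 * 11 * pw(11, 7)
= 11 * 11 * 11 * 11 * pw(11, 6)
= 11 * 11 * 11 * 11 * 11 * pw(11, 5)
= 11 * 11 * 11 * 11 * 11 * 11 * pw(11, 4)
= 11 * 11 * 11 * 11 * 11 * 11 * 11 * pw(11, 3)
= 11 * 11 * 11 * 11 * 11 * 11 * 11 * 11 * pw(11, 2)
= 11 * 11 * 11 * 11 * 11 * 11 * 11 * 11 * 11 * pw(11, 1)
= 11 * 11 * 11 * 11 * 11 * 11 * 11 * 11 * 11 * 11 * pw(11, 0)
= 11 * 11 * 11 * 11 * 11 * 11 * 11 * 11 * 11 * 11 * 1
= 25937424601

25937424601


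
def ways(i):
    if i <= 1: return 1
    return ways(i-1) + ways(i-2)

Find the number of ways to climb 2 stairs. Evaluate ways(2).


Building up from base cases:
ways(0) = 1
ways(1) = 1
ways(2) = ways(1) + ways(0) = 1 + 1 = 2

2


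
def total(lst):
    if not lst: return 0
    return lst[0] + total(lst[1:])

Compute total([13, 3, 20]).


total([13, 3, 20]) = 13 + total([3, 20])
total([3, 20]) = 3 + total([20])
total([20]) = 20 + total([])
total([]) = 0  (base case)
Total: 13 + 3 + 20 + 0 = 36

36


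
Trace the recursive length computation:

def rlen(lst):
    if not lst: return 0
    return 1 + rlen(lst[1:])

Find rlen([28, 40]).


rlen([28, 40]) = 1 + rlen([40])
rlen([40]) = 1 + rlen([])
rlen([]) = 0  (base case)
Unwinding: 1 + 1 + 0 = 2

2


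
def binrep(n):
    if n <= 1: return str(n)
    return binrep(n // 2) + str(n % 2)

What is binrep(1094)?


binrep(1094) = binrep(547) + '0'
binrep(547) = binrep(273) + '1'
binrep(273) = binrep(136) + '1'
binrep(136) = binrep(68) + '0'
binrep(68) = binrep(34) + '0'
binrep(34) = binrep(17) + '0'
binrep(17) = binrep(8) + '1'
binrep(8) = binrep(4) + '0'
binrep(4) = binrep(2) + '0'
binrep(2) = binrep(1) + '0'
binrep(1) = '1'  (base case)
Concatenating: '1' + '0' + '0' + '0' + '1' + '0' + '0' + '0' + '1' + '1' + '0' = '10001000110'

10001000110


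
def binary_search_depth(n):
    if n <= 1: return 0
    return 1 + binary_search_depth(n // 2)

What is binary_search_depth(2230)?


2230 / 2 = 1115
1115 / 2 = 557
557 / 2 = 278
278 / 2 = 139
139 / 2 = 69
69 / 2 = 34
34 / 2 = 17
17 / 2 = 8
8 / 2 = 4
4 / 2 = 2
2 / 2 = 1
Reached 1 after 11 halvings

11


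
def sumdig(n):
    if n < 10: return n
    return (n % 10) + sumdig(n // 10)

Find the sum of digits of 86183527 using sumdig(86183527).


sumdig(86183527) = 7 + sumdig(8618352)
sumdig(8618352) = 2 + sumdig(861835)
sumdig(861835) = 5 + sumdig(86183)
sumdig(86183) = 3 + sumdig(8618)
sumdig(8618) = 8 + sumdig(861)
sumdig(861) = 1 + sumdig(86)
sumdig(86) = 6 + sumdig(8)
sumdig(8) = 8  (base case)
Total: 7 + 2 + 5 + 3 + 8 + 1 + 6 + 8 = 40

40


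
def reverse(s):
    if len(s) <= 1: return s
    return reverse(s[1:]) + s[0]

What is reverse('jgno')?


reverse('jgno') = reverse('gno') + 'j'
reverse('gno') = reverse('no') + 'g'
reverse('no') = reverse('o') + 'n'
reverse('o') = 'o'  (base case)
Concatenating: 'o' + 'n' + 'g' + 'j' = 'ongj'

ongj


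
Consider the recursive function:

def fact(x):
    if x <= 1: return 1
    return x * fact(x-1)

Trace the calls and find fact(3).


fact(3)
= 3 * fact(2)
= 3 * 2 * fact(1)
= 3 * 2 * 1
= 6

6


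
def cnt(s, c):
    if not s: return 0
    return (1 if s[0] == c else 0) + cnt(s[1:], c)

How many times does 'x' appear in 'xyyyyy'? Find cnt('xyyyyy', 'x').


s[0]='x' == 'x' -> 1
s[0]='y' != 'x' -> 0
s[0]='y' != 'x' -> 0
s[0]='y' != 'x' -> 0
s[0]='y' != 'x' -> 0
s[0]='y' != 'x' -> 0
Sum: 1 + 0 + 0 + 0 + 0 + 0 = 1

1


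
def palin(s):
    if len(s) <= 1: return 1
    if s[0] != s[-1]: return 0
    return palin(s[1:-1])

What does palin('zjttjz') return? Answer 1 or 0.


palin('zjttjz'): s[0]='z' == s[-1]='z' -> check palin('jttj')
palin('jttj'): s[0]='j' == s[-1]='j' -> check palin('tt')
palin('tt'): s[0]='t' == s[-1]='t' -> check palin('')
palin(''): len <= 1 -> return 1  (base case)
Result: 1 (palindrome)

1


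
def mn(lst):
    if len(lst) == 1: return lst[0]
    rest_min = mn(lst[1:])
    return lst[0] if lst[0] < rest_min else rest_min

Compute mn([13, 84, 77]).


mn([13, 84, 77]): compare 13 with mn([84, 77])
mn([84, 77]): compare 84 with mn([77])
mn([77]) = 77  (base case)
Compare 84 with 77 -> 77
Compare 13 with 77 -> 13

13


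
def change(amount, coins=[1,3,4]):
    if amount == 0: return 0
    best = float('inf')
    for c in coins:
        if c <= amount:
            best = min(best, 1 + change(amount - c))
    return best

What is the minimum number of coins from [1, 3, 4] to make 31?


Building up with DP:
change(0) = 0
change(1) = min(1+change(0)=1+0=1) = 1
change(2) = min(1+change(1)=1+1=2) = 2
change(3) = min(1+change(2)=1+2=3, 1+change(0)=1+0=1) = 1
change(4) = min(1+change(3)=1+1=2, 1+change(1)=1+1=2, 1+change(0)=1+0=1) = 1
change(5) = min(1+change(4)=1+1=2, 1+change(2)=1+2=3, 1+change(1)=1+1=2) = 2
change(6) = min(1+change(5)=1+2=3, 1+change(3)=1+1=2, 1+change(2)=1+2=3) = 2
change(7) = min(1+change(6)=1+2=3, 1+change(4)=1+1=2, 1+change(3)=1+1=2) = 2
change(8) = min(1+change(7)=1+2=3, 1+change(5)=1+2=3, 1+change(4)=1+1=2) = 2
change(9) = min(1+change(8)=1+2=3, 1+change(6)=1+2=3, 1+change(5)=1+2=3) = 3
change(10) = min(1+change(9)=1+3=4, 1+change(7)=1+2=3, 1+change(6)=1+2=3) = 3
change(11) = min(1+change(10)=1+3=4, 1+change(8)=1+2=3, 1+change(7)=1+2=3) = 3
change(12) = min(1+change(11)=1+3=4, 1+change(9)=1+3=4, 1+change(8)=1+2=3) = 3
change(13) = min(1+change(12)=1+3=4, 1+change(10)=1+3=4, 1+change(9)=1+3=4) = 4
change(14) = min(1+change(13)=1+4=5, 1+change(11)=1+3=4, 1+change(10)=1+3=4) = 4
change(15) = min(1+change(14)=1+4=5, 1+change(12)=1+3=4, 1+change(11)=1+3=4) = 4
change(16) = min(1+change(15)=1+4=5, 1+change(13)=1+4=5, 1+change(12)=1+3=4) = 4
change(17) = min(1+change(16)=1+4=5, 1+change(14)=1+4=5, 1+change(13)=1+4=5) = 5
change(18) = min(1+change(17)=1+5=6, 1+change(15)=1+4=5, 1+change(14)=1+4=5) = 5
change(19) = min(1+change(18)=1+5=6, 1+change(16)=1+4=5, 1+change(15)=1+4=5) = 5
change(20) = min(1+change(19)=1+5=6, 1+change(17)=1+5=6, 1+change(16)=1+4=5) = 5
change(21) = min(1+change(20)=1+5=6, 1+change(18)=1+5=6, 1+change(17)=1+5=6) = 6
change(22) = min(1+change(21)=1+6=7, 1+change(19)=1+5=6, 1+change(18)=1+5=6) = 6
change(23) = min(1+change(22)=1+6=7, 1+change(20)=1+5=6, 1+change(19)=1+5=6) = 6
change(24) = min(1+change(23)=1+6=7, 1+change(21)=1+6=7, 1+change(20)=1+5=6) = 6
change(25) = min(1+change(24)=1+6=7, 1+change(22)=1+6=7, 1+change(21)=1+6=7) = 7
change(26) = min(1+change(25)=1+7=8, 1+change(23)=1+6=7, 1+change(22)=1+6=7) = 7
change(27) = min(1+change(26)=1+7=8, 1+change(24)=1+6=7, 1+change(23)=1+6=7) = 7
change(28) = min(1+change(27)=1+7=8, 1+change(25)=1+7=8, 1+change(24)=1+6=7) = 7
change(29) = min(1+change(28)=1+7=8, 1+change(26)=1+7=8, 1+change(25)=1+7=8) = 8
change(30) = min(1+change(29)=1+8=9, 1+change(27)=1+7=8, 1+change(26)=1+7=8) = 8
change(31) = min(1+change(30)=1+8=9, 1+change(28)=1+7=8, 1+change(27)=1+7=8) = 8

8


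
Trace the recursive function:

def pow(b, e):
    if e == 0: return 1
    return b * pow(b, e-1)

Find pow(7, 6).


pow(7, 6)
= 7 * pow(7, 5)
= 7 * 7 * pow(7, 4)
= 7 * 7 * 7 * pow(7, 3)
= 7 * 7 * 7 * 7 * pow(7, 2)
= 7 * 7 * 7 * 7 * 7 * pow(7, 1)
= 7 * 7 * 7 * 7 * 7 * 7 * pow(7, 0)
= 7 * 7 * 7 * 7 * 7 * 7 * 1
= 117649

117649


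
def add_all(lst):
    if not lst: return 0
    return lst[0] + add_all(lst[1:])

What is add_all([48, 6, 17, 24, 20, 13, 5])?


add_all([48, 6, 17, 24, 20, 13, 5]) = 48 + add_all([6, 17, 24, 20, 13, 5])
add_all([6, 17, 24, 20, 13, 5]) = 6 + add_all([17, 24, 20, 13, 5])
add_all([17, 24, 20, 13, 5]) = 17 + add_all([24, 20, 13, 5])
add_all([24, 20, 13, 5]) = 24 + add_all([20, 13, 5])
add_all([20, 13, 5]) = 20 + add_all([13, 5])
add_all([13, 5]) = 13 + add_all([5])
add_all([5]) = 5 + add_all([])
add_all([]) = 0  (base case)
Total: 48 + 6 + 17 + 24 + 20 + 13 + 5 + 0 = 133

133


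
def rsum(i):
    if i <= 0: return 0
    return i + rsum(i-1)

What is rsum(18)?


rsum(18)
= 18 + 17 + 16 + 15 + 14 + 13 + 12 + 11 + 10 + 9 + 8 + 7 + 6 + 5 + 4 + 3 + 2 + 1 + rsum(0)
= 18 + 17 + 16 + 15 + 14 + 13 + 12 + 11 + 10 + 9 + 8 + 7 + 6 + 5 + 4 + 3 + 2 + 1 + 0
= 171

171


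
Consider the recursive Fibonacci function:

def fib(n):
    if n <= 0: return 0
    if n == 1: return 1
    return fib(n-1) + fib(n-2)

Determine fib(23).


Computing fib(23) bottom-up:
fib(0) = 0
fib(1) = 1
fib(2) = fib(1) + fib(0) = 1 + 0 = 1
fib(3) = fib(2) + fib(1) = 1 + 1 = 2
fib(4) = fib(3) + fib(2) = 2 + 1 = 3
fib(5) = fib(4) + fib(3) = 3 + 2 = 5
fib(6) = fib(5) + fib(4) = 5 + 3 = 8
fib(7) = fib(6) + fib(5) = 8 + 5 = 13
fib(8) = fib(7) + fib(6) = 13 + 8 = 21
fib(9) = fib(8) + fib(7) = 21 + 13 = 34
fib(10) = fib(9) + fib(8) = 34 + 21 = 55
fib(11) = fib(10) + fib(9) = 55 + 34 = 89
fib(12) = fib(11) + fib(10) = 89 + 55 = 144
fib(13) = fib(12) + fib(11) = 144 + 89 = 233
fib(14) = fib(13) + fib(12) = 233 + 144 = 377
fib(15) = fib(14) + fib(13) = 377 + 233 = 610
fib(16) = fib(15) + fib(14) = 610 + 377 = 987
fib(17) = fib(16) + fib(15) = 987 + 610 = 1597
fib(18) = fib(17) + fib(16) = 1597 + 987 = 2584
fib(19) = fib(18) + fib(17) = 2584 + 1597 = 4181
fib(20) = fib(19) + fib(18) = 4181 + 2584 = 6765
fib(21) = fib(20) + fib(19) = 6765 + 4181 = 10946
fib(22) = fib(21) + fib(20) = 10946 + 6765 = 17711
fib(23) = fib(22) + fib(21) = 17711 + 10946 = 28657

28657


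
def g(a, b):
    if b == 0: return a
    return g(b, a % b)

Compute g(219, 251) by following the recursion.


g(219, 251) = g(251, 219)
g(251, 219) = g(219, 32)
g(219, 32) = g(32, 27)
g(32, 27) = g(27, 5)
g(27, 5) = g(5, 2)
g(5, 2) = g(2, 1)
g(2, 1) = g(1, 0)
g(1, 0) = 1  (base case)

1


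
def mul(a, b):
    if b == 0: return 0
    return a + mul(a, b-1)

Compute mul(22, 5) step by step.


mul(22, 5) = 22 + mul(22, 4)
mul(22, 4) = 22 + mul(22, 3)
mul(22, 3) = 22 + mul(22, 2)
mul(22, 2) = 22 + mul(22, 1)
mul(22, 1) = 22 + mul(22, 0)
mul(22, 0) = 0  (base case)
Total: 22 + 22 + 22 + 22 + 22 + 0 = 110

110


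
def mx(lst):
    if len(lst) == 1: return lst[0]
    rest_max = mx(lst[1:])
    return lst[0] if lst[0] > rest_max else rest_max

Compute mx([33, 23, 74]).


mx([33, 23, 74]): compare 33 with mx([23, 74])
mx([23, 74]): compare 23 with mx([74])
mx([74]) = 74  (base case)
Compare 23 with 74 -> 74
Compare 33 with 74 -> 74

74


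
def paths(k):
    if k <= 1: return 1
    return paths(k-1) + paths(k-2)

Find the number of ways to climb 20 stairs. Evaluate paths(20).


Building up from base cases:
paths(0) = 1
paths(1) = 1
paths(2) = paths(1) + paths(0) = 1 + 1 = 2
paths(3) = paths(2) + paths(1) = 2 + 1 = 3
paths(4) = paths(3) + paths(2) = 3 + 2 = 5
paths(5) = paths(4) + paths(3) = 5 + 3 = 8
paths(6) = paths(5) + paths(4) = 8 + 5 = 13
paths(7) = paths(6) + paths(5) = 13 + 8 = 21
paths(8) = paths(7) + paths(6) = 21 + 13 = 34
paths(9) = paths(8) + paths(7) = 34 + 21 = 55
paths(10) = paths(9) + paths(8) = 55 + 34 = 89
paths(11) = paths(10) + paths(9) = 89 + 55 = 144
paths(12) = paths(11) + paths(10) = 144 + 89 = 233
paths(13) = paths(12) + paths(11) = 233 + 144 = 377
paths(14) = paths(13) + paths(12) = 377 + 233 = 610
paths(15) = paths(14) + paths(13) = 610 + 377 = 987
paths(16) = paths(15) + paths(14) = 987 + 610 = 1597
paths(17) = paths(16) + paths(15) = 1597 + 987 = 2584
paths(18) = paths(17) + paths(16) = 2584 + 1597 = 4181
paths(19) = paths(18) + paths(17) = 4181 + 2584 = 6765
paths(20) = paths(19) + paths(18) = 6765 + 4181 = 10946

10946


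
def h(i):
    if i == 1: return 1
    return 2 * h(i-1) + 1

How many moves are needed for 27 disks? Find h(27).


h(27) = 2 * h(26) + 1
h(26) = 2 * h(25) + 1
h(25) = 2 * h(24) + 1
h(24) = 2 * h(23) + 1
h(23) = 2 * h(22) + 1
h(22) = 2 * h(21) + 1
h(21) = 2 * h(20) + 1
h(20) = 2 * h(19) + 1
h(19) = 2 * h(18) + 1
h(18) = 2 * h(17) + 1
h(17) = 2 * h(16) + 1
h(16) = 2 * h(15) + 1
h(15) = 2 * h(14) + 1
h(14) = 2 * h(13) + 1
h(13) = 2 * h(12) + 1
h(12) = 2 * h(11) + 1
h(11) = 2 * h(10) + 1
h(10) = 2 * h(9) + 1
h(9) = 2 * h(8) + 1
h(8) = 2 * h(7) + 1
h(7) = 2 * h(6) + 1
h(6) = 2 * h(5) + 1
h(5) = 2 * h(4) + 1
h(4) = 2 * h(3) + 1
h(3) = 2 * h(2) + 1
h(2) = 2 * h(1) + 1
h(1) = 1  (base case)
h(2) = 2 * 1 + 1 = 3
h(3) = 2 * 3 + 1 = 7
h(4) = 2 * 7 + 1 = 15
h(5) = 2 * 15 + 1 = 31
h(6) = 2 * 31 + 1 = 63
h(7) = 2 * 63 + 1 = 127
h(8) = 2 * 127 + 1 = 255
h(9) = 2 * 255 + 1 = 511
h(10) = 2 * 511 + 1 = 1023
h(11) = 2 * 1023 + 1 = 2047
h(12) = 2 * 2047 + 1 = 4095
h(13) = 2 * 4095 + 1 = 8191
h(14) = 2 * 8191 + 1 = 16383
h(15) = 2 * 16383 + 1 = 32767
h(16) = 2 * 32767 + 1 = 65535
h(17) = 2 * 65535 + 1 = 131071
h(18) = 2 * 131071 + 1 = 262143
h(19) = 2 * 262143 + 1 = 524287
h(20) = 2 * 524287 + 1 = 1048575
h(21) = 2 * 1048575 + 1 = 2097151
h(22) = 2 * 2097151 + 1 = 4194303
h(23) = 2 * 4194303 + 1 = 8388607
h(24) = 2 * 8388607 + 1 = 16777215
h(25) = 2 * 16777215 + 1 = 33554431
h(26) = 2 * 33554431 + 1 = 67108863
h(27) = 2 * 67108863 + 1 = 134217727

134217727


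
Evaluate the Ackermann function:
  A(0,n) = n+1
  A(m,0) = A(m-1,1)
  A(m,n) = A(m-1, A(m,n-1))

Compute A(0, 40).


A(0, 40) = 41
Result: A(0, 40) = 41

41


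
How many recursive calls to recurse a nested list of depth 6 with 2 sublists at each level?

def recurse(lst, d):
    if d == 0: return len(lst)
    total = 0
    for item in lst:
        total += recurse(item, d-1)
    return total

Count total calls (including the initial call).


At depth 0 (root): 1 call
At depth 1: each of 1 parents calls recurse on 2 children = 2 calls
At depth 2: each of 2 parents calls recurse on 2 children = 4 calls
At depth 3: each of 4 parents calls recurse on 2 children = 8 calls
At depth 4: each of 8 parents calls recurse on 2 children = 16 calls
At depth 5: each of 16 parents calls recurse on 2 children = 32 calls
At depth 6: each of 32 parents calls recurse on 2 children = 64 calls
Total: 1 + 2 + 4 + 8 + 16 + 32 + 64 = 127

127


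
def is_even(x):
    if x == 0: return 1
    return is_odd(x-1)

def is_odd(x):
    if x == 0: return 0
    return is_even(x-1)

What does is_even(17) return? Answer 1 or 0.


is_even(17) = is_odd(16)
is_odd(16) = is_even(15)
is_even(15) = is_odd(14)
is_odd(14) = is_even(13)
is_even(13) = is_odd(12)
is_odd(12) = is_even(11)
is_even(11) = is_odd(10)
is_odd(10) = is_even(9)
is_even(9) = is_odd(8)
is_odd(8) = is_even(7)
is_even(7) = is_odd(6)
is_odd(6) = is_even(5)
is_even(5) = is_odd(4)
is_odd(4) = is_even(3)
is_even(3) = is_odd(2)
is_odd(2) = is_even(1)
is_even(1) = is_odd(0)
is_odd(0) = 0  (base case)
Result: 0

0


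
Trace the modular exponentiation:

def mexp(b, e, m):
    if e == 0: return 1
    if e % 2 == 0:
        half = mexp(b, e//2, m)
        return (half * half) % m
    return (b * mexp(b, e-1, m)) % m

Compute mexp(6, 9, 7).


mexp(6, 9, 7): e is odd, compute mexp(6, 8, 7)
  mexp(6, 8, 7): e is even, compute mexp(6, 4, 7)
    mexp(6, 4, 7): e is even, compute mexp(6, 2, 7)
      mexp(6, 2, 7): e is even, compute mexp(6, 1, 7)
        mexp(6, 1, 7): e is odd, compute mexp(6, 0, 7)
          mexp(6, 0, 7) = 1
        (6 * 1) % 7 = 6
      half=6, (6*6) % 7 = 1
    half=1, (1*1) % 7 = 1
  half=1, (1*1) % 7 = 1
(6 * 1) % 7 = 6

6


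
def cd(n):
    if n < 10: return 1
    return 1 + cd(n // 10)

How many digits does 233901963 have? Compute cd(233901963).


cd(233901963) = 1 + cd(23390196)
cd(23390196) = 1 + cd(2339019)
cd(2339019) = 1 + cd(233901)
cd(233901) = 1 + cd(23390)
cd(23390) = 1 + cd(2339)
cd(2339) = 1 + cd(233)
cd(233) = 1 + cd(23)
cd(23) = 1 + cd(2)
cd(2) = 1  (base case: 2 < 10)
Unwinding: 1 + 1 + 1 + 1 + 1 + 1 + 1 + 1 + 1 = 9

9


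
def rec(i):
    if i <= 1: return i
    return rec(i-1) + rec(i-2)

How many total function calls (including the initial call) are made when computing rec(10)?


Let C(n) = total calls for rec(n)
C(0) = 1, C(1) = 1
C(2) = 1 + C(1) + C(0) = 1 + 1 + 1 = 3
C(3) = 1 + C(2) + C(1) = 1 + 3 + 1 = 5
C(4) = 1 + C(3) + C(2) = 1 + 5 + 3 = 9
C(5) = 1 + C(4) + C(3) = 1 + 9 + 5 = 15
C(6) = 1 + C(5) + C(4) = 1 + 15 + 9 = 25
C(7) = 1 + C(6) + C(5) = 1 + 25 + 15 = 41
C(8) = 1 + C(7) + C(6) = 1 + 41 + 25 = 67
C(9) = 1 + C(8) + C(7) = 1 + 67 + 41 = 109
C(10) = 1 + C(9) + C(8) = 1 + 109 + 67 = 177

177


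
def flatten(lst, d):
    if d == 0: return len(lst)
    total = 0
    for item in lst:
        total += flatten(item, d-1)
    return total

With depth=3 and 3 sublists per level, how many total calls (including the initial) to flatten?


At depth 0 (root): 1 call
At depth 1: each of 1 parents calls flatten on 3 children = 3 calls
At depth 2: each of 3 parents calls flatten on 3 children = 9 calls
At depth 3: each of 9 parents calls flatten on 3 children = 27 calls
Total: 1 + 3 + 9 + 27 = 40

40


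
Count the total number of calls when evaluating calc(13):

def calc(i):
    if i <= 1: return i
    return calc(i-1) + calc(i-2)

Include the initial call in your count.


Let C(n) = total calls for calc(n)
C(0) = 1, C(1) = 1
C(2) = 1 + C(1) + C(0) = 1 + 1 + 1 = 3
C(3) = 1 + C(2) + C(1) = 1 + 3 + 1 = 5
C(4) = 1 + C(3) + C(2) = 1 + 5 + 3 = 9
C(5) = 1 + C(4) + C(3) = 1 + 9 + 5 = 15
C(6) = 1 + C(5) + C(4) = 1 + 15 + 9 = 25
C(7) = 1 + C(6) + C(5) = 1 + 25 + 15 = 41
C(8) = 1 + C(7) + C(6) = 1 + 41 + 25 = 67
C(9) = 1 + C(8) + C(7) = 1 + 67 + 41 = 109
C(10) = 1 + C(9) + C(8) = 1 + 109 + 67 = 177
C(11) = 1 + C(10) + C(9) = 1 + 177 + 109 = 287
C(12) = 1 + C(11) + C(10) = 1 + 287 + 177 = 465
C(13) = 1 + C(12) + C(11) = 1 + 465 + 287 = 753

753


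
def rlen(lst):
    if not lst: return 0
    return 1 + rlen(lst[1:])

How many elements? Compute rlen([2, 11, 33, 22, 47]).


rlen([2, 11, 33, 22, 47]) = 1 + rlen([11, 33, 22, 47])
rlen([11, 33, 22, 47]) = 1 + rlen([33, 22, 47])
rlen([33, 22, 47]) = 1 + rlen([22, 47])
rlen([22, 47]) = 1 + rlen([47])
rlen([47]) = 1 + rlen([])
rlen([]) = 0  (base case)
Unwinding: 1 + 1 + 1 + 1 + 1 + 0 = 5

5


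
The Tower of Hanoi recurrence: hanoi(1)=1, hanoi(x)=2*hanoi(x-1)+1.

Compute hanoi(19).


hanoi(19) = 2 * hanoi(18) + 1
hanoi(18) = 2 * hanoi(17) + 1
hanoi(17) = 2 * hanoi(16) + 1
hanoi(16) = 2 * hanoi(15) + 1
hanoi(15) = 2 * hanoi(14) + 1
hanoi(14) = 2 * hanoi(13) + 1
hanoi(13) = 2 * hanoi(12) + 1
hanoi(12) = 2 * hanoi(11) + 1
hanoi(11) = 2 * hanoi(10) + 1
hanoi(10) = 2 * hanoi(9) + 1
hanoi(9) = 2 * hanoi(8) + 1
hanoi(8) = 2 * hanoi(7) + 1
hanoi(7) = 2 * hanoi(6) + 1
hanoi(6) = 2 * hanoi(5) + 1
hanoi(5) = 2 * hanoi(4) + 1
hanoi(4) = 2 * hanoi(3) + 1
hanoi(3) = 2 * hanoi(2) + 1
hanoi(2) = 2 * hanoi(1) + 1
hanoi(1) = 1  (base case)
hanoi(2) = 2 * 1 + 1 = 3
hanoi(3) = 2 * 3 + 1 = 7
hanoi(4) = 2 * 7 + 1 = 15
hanoi(5) = 2 * 15 + 1 = 31
hanoi(6) = 2 * 31 + 1 = 63
hanoi(7) = 2 * 63 + 1 = 127
hanoi(8) = 2 * 127 + 1 = 255
hanoi(9) = 2 * 255 + 1 = 511
hanoi(10) = 2 * 511 + 1 = 1023
hanoi(11) = 2 * 1023 + 1 = 2047
hanoi(12) = 2 * 2047 + 1 = 4095
hanoi(13) = 2 * 4095 + 1 = 8191
hanoi(14) = 2 * 8191 + 1 = 16383
hanoi(15) = 2 * 16383 + 1 = 32767
hanoi(16) = 2 * 32767 + 1 = 65535
hanoi(17) = 2 * 65535 + 1 = 131071
hanoi(18) = 2 * 131071 + 1 = 262143
hanoi(19) = 2 * 262143 + 1 = 524287

524287
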